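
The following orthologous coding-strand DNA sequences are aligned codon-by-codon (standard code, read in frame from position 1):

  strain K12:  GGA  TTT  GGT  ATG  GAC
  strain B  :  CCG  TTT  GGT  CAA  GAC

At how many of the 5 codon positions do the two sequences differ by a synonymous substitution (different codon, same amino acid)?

Codon 1: GGA Gly / CCG Pro — nonsynonymous.
Codon 2: TTT Phe / TTT Phe — identical.
Codon 3: GGT Gly / GGT Gly — identical.
Codon 4: ATG Met / CAA Gln — nonsynonymous.
Codon 5: GAC Asp / GAC Asp — identical.
Synonymous differences: 0.

0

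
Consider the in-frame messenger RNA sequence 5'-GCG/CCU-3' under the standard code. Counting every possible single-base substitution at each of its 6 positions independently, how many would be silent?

6

Codon 1 (GCG, Ala): 3 synonymous substitutions.
Codon 2 (CCU, Pro): 3 synonymous substitutions.
Total: 3 + 3 = 6.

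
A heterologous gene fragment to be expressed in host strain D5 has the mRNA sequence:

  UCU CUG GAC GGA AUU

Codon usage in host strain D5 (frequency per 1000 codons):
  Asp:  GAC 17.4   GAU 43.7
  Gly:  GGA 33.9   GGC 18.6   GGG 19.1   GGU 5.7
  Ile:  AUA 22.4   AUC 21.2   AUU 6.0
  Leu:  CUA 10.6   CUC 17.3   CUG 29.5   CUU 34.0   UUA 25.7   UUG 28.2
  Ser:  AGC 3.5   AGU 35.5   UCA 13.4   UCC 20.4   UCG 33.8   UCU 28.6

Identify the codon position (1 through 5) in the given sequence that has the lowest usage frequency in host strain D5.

Codon 1 UCU (Ser): 28.6 per 1000.
Codon 2 CUG (Leu): 29.5 per 1000.
Codon 3 GAC (Asp): 17.4 per 1000.
Codon 4 GGA (Gly): 33.9 per 1000.
Codon 5 AUU (Ile): 6.0 per 1000.
Lowest frequency is 6.0 at codon 5.

5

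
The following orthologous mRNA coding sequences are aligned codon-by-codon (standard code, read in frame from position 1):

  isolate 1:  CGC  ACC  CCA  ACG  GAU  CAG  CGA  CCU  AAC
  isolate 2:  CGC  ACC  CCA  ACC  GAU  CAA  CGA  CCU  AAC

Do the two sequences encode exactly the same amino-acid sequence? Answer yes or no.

Codon 1: CGC Arg / CGC Arg — identical.
Codon 2: ACC Thr / ACC Thr — identical.
Codon 3: CCA Pro / CCA Pro — identical.
Codon 4: ACG Thr / ACC Thr — synonymous.
Codon 5: GAU Asp / GAU Asp — identical.
Codon 6: CAG Gln / CAA Gln — synonymous.
Codon 7: CGA Arg / CGA Arg — identical.
Codon 8: CCU Pro / CCU Pro — identical.
Codon 9: AAC Asn / AAC Asn — identical.
Nonsynonymous differences: 0 → same protein.

yes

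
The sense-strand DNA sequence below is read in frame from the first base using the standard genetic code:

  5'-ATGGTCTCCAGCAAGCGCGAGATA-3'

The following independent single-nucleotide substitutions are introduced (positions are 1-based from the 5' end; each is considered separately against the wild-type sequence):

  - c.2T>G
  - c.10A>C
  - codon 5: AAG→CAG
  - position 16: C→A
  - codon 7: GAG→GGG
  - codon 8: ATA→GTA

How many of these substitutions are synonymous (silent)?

Codon 1: ATG (Met) → AGG (Arg) — missense.
Codon 4: AGC (Ser) → CGC (Arg) — missense.
Codon 5: AAG (Lys) → CAG (Gln) — missense.
Codon 6: CGC (Arg) → AGC (Ser) — missense.
Codon 7: GAG (Glu) → GGG (Gly) — missense.
Codon 8: ATA (Ile) → GTA (Val) — missense.
Synonymous: 0 of 6.

0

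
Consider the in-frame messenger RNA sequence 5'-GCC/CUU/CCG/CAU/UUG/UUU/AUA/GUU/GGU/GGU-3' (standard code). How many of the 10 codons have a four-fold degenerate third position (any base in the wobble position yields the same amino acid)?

Codon 1 GCC (Ala): third position 4-fold.
Codon 2 CUU (Leu): third position 4-fold.
Codon 3 CCG (Pro): third position 4-fold.
Codon 4 CAU (His): third position 2-fold.
Codon 5 UUG (Leu): third position 2-fold.
Codon 6 UUU (Phe): third position 2-fold.
Codon 7 AUA (Ile): third position 3-fold.
Codon 8 GUU (Val): third position 4-fold.
Codon 9 GGU (Gly): third position 4-fold.
Codon 10 GGU (Gly): third position 4-fold.
Four-fold degenerate third positions: 6.

6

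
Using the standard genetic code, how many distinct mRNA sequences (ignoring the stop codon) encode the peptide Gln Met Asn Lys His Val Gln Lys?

Gln: 2 codons.
Met: 1 codon.
Asn: 2 codons.
Lys: 2 codons.
His: 2 codons.
Val: 4 codons.
Gln: 2 codons.
Lys: 2 codons.
2 × 1 × 2 × 2 × 2 × 4 × 2 × 2 = 256.

256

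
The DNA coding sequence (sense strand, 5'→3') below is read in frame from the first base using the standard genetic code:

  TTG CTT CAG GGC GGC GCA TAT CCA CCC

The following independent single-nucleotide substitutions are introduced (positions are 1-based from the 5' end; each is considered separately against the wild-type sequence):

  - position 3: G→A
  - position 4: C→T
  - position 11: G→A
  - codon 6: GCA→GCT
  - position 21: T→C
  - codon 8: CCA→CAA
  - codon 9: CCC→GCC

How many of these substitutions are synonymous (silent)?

3

Codon 1: TTG (Leu) → TTA (Leu) — synonymous.
Codon 2: CTT (Leu) → TTT (Phe) — missense.
Codon 4: GGC (Gly) → GAC (Asp) — missense.
Codon 6: GCA (Ala) → GCT (Ala) — synonymous.
Codon 7: TAT (Tyr) → TAC (Tyr) — synonymous.
Codon 8: CCA (Pro) → CAA (Gln) — missense.
Codon 9: CCC (Pro) → GCC (Ala) — missense.
Synonymous: 3 of 7.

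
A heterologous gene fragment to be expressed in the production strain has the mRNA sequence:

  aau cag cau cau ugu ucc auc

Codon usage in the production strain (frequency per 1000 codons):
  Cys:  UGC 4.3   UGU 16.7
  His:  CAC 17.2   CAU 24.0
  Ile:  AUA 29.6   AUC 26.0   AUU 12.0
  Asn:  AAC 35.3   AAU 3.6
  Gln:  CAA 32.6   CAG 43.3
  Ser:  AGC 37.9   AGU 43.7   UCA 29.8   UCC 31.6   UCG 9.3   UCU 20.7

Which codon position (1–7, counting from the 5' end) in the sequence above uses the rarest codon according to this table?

1

Codon 1 AAU (Asn): 3.6 per 1000.
Codon 2 CAG (Gln): 43.3 per 1000.
Codon 3 CAU (His): 24.0 per 1000.
Codon 4 CAU (His): 24.0 per 1000.
Codon 5 UGU (Cys): 16.7 per 1000.
Codon 6 UCC (Ser): 31.6 per 1000.
Codon 7 AUC (Ile): 26.0 per 1000.
Lowest frequency is 3.6 at codon 1.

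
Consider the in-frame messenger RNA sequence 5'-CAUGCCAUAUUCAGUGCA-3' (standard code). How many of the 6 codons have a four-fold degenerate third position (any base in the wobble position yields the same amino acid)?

2

Codon 1 CAU (His): third position 2-fold.
Codon 2 GCC (Ala): third position 4-fold.
Codon 3 AUA (Ile): third position 3-fold.
Codon 4 UUC (Phe): third position 2-fold.
Codon 5 AGU (Ser): third position 2-fold.
Codon 6 GCA (Ala): third position 4-fold.
Four-fold degenerate third positions: 2.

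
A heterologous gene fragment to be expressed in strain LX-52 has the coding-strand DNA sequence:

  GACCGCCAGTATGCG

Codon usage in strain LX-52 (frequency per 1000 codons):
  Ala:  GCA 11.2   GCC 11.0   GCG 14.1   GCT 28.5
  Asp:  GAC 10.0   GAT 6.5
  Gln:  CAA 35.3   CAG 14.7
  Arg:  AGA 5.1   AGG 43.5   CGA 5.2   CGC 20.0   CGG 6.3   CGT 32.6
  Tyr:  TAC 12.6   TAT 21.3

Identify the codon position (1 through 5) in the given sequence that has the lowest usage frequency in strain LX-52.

1

Codon 1 GAC (Asp): 10.0 per 1000.
Codon 2 CGC (Arg): 20.0 per 1000.
Codon 3 CAG (Gln): 14.7 per 1000.
Codon 4 TAT (Tyr): 21.3 per 1000.
Codon 5 GCG (Ala): 14.1 per 1000.
Lowest frequency is 10.0 at codon 1.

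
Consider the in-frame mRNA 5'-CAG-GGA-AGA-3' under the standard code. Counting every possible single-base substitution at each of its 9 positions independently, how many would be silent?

Codon 1 (CAG, Gln): 1 synonymous substitution.
Codon 2 (GGA, Gly): 3 synonymous substitutions.
Codon 3 (AGA, Arg): 2 synonymous substitutions.
Total: 1 + 3 + 2 = 6.

6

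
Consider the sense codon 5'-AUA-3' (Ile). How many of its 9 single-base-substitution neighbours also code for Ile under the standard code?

2

Position 1: none → 0 synonymous.
Position 2: none → 0 synonymous.
Position 3: AUU, AUC → 2 synonymous.
Total: 0 + 0 + 2 = 2.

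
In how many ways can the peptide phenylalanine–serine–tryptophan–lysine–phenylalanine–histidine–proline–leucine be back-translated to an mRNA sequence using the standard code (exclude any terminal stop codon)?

Phe: 2 codons.
Ser: 6 codons.
Trp: 1 codon.
Lys: 2 codons.
Phe: 2 codons.
His: 2 codons.
Pro: 4 codons.
Leu: 6 codons.
2 × 6 × 1 × 2 × 2 × 2 × 4 × 6 = 2304.

2304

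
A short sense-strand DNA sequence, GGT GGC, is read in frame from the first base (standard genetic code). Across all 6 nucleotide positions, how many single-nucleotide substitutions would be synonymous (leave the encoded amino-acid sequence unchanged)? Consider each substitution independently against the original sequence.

6

Codon 1 (GGT, Gly): 3 synonymous substitutions.
Codon 2 (GGC, Gly): 3 synonymous substitutions.
Total: 3 + 3 = 6.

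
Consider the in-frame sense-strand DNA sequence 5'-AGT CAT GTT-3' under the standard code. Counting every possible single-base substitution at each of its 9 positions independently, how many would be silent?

Codon 1 (AGT, Ser): 1 synonymous substitution.
Codon 2 (CAT, His): 1 synonymous substitution.
Codon 3 (GTT, Val): 3 synonymous substitutions.
Total: 1 + 1 + 3 = 5.

5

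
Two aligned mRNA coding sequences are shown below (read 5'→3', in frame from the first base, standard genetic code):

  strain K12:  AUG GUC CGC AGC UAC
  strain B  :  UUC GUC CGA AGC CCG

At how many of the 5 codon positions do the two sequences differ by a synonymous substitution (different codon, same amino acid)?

Codon 1: AUG Met / UUC Phe — nonsynonymous.
Codon 2: GUC Val / GUC Val — identical.
Codon 3: CGC Arg / CGA Arg — synonymous.
Codon 4: AGC Ser / AGC Ser — identical.
Codon 5: UAC Tyr / CCG Pro — nonsynonymous.
Synonymous differences: 1.

1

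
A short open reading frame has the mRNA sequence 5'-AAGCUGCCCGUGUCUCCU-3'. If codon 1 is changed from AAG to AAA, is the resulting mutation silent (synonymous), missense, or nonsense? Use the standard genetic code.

Position 3 falls in codon 1: AAG → Lys.
After the substitution the codon is AAA → Lys.
Both encode Lys, so the change is synonymous.

silent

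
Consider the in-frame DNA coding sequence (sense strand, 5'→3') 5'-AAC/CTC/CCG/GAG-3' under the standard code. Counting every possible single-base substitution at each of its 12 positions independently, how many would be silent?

8

Codon 1 (AAC, Asn): 1 synonymous substitution.
Codon 2 (CTC, Leu): 3 synonymous substitutions.
Codon 3 (CCG, Pro): 3 synonymous substitutions.
Codon 4 (GAG, Glu): 1 synonymous substitution.
Total: 1 + 3 + 3 + 1 = 8.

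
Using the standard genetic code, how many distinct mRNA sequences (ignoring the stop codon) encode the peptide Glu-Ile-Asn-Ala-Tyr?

96

Glu: 2 codons.
Ile: 3 codons.
Asn: 2 codons.
Ala: 4 codons.
Tyr: 2 codons.
2 × 3 × 2 × 4 × 2 = 96.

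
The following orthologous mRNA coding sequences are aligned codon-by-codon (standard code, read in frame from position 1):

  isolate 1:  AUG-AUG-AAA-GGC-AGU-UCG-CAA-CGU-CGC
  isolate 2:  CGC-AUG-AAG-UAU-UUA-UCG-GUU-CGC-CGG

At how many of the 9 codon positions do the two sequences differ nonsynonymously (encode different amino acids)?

Codon 1: AUG Met / CGC Arg — nonsynonymous.
Codon 2: AUG Met / AUG Met — identical.
Codon 3: AAA Lys / AAG Lys — synonymous.
Codon 4: GGC Gly / UAU Tyr — nonsynonymous.
Codon 5: AGU Ser / UUA Leu — nonsynonymous.
Codon 6: UCG Ser / UCG Ser — identical.
Codon 7: CAA Gln / GUU Val — nonsynonymous.
Codon 8: CGU Arg / CGC Arg — synonymous.
Codon 9: CGC Arg / CGG Arg — synonymous.
Nonsynonymous differences: 4.

4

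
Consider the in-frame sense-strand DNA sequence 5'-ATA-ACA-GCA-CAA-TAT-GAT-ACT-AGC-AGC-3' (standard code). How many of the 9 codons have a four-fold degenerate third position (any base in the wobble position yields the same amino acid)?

3

Codon 1 ATA (Ile): third position 3-fold.
Codon 2 ACA (Thr): third position 4-fold.
Codon 3 GCA (Ala): third position 4-fold.
Codon 4 CAA (Gln): third position 2-fold.
Codon 5 TAT (Tyr): third position 2-fold.
Codon 6 GAT (Asp): third position 2-fold.
Codon 7 ACT (Thr): third position 4-fold.
Codon 8 AGC (Ser): third position 2-fold.
Codon 9 AGC (Ser): third position 2-fold.
Four-fold degenerate third positions: 3.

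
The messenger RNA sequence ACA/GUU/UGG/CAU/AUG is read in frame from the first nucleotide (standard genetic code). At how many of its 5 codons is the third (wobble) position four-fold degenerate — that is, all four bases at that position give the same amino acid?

Codon 1 ACA (Thr): third position 4-fold.
Codon 2 GUU (Val): third position 4-fold.
Codon 3 UGG (Trp): third position 1-fold.
Codon 4 CAU (His): third position 2-fold.
Codon 5 AUG (Met): third position 1-fold.
Four-fold degenerate third positions: 2.

2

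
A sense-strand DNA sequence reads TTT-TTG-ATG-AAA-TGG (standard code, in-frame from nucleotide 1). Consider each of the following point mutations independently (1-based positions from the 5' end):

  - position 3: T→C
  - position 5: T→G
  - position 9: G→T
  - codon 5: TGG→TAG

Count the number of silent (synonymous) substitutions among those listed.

Codon 1: TTT (Phe) → TTC (Phe) — synonymous.
Codon 2: TTG (Leu) → TGG (Trp) — missense.
Codon 3: ATG (Met) → ATT (Ile) — missense.
Codon 5: TGG (Trp) → TAG (Stop) — nonsense.
Synonymous: 1 of 4.

1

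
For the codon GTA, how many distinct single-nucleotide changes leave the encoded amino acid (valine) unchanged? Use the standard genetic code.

3

Position 1: none → 0 synonymous.
Position 2: none → 0 synonymous.
Position 3: GTT, GTC, GTG → 3 synonymous.
Total: 0 + 0 + 3 = 3.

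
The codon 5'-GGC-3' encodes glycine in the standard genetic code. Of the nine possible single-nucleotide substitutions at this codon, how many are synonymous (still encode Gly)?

3

Position 1: none → 0 synonymous.
Position 2: none → 0 synonymous.
Position 3: GGU, GGA, GGG → 3 synonymous.
Total: 0 + 0 + 3 = 3.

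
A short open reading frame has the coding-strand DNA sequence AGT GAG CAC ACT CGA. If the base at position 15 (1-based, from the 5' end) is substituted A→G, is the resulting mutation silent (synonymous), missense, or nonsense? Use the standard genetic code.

Position 15 falls in codon 5: CGA → Arg.
After the substitution the codon is CGG → Arg.
Both encode Arg, so the change is synonymous.

silent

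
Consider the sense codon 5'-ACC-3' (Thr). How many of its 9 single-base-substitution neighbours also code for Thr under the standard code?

3

Position 1: none → 0 synonymous.
Position 2: none → 0 synonymous.
Position 3: ACT, ACA, ACG → 3 synonymous.
Total: 0 + 0 + 3 = 3.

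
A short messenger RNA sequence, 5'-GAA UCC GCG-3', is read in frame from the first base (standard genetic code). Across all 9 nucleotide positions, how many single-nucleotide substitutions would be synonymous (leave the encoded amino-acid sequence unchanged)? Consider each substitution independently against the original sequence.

Codon 1 (GAA, Glu): 1 synonymous substitution.
Codon 2 (UCC, Ser): 3 synonymous substitutions.
Codon 3 (GCG, Ala): 3 synonymous substitutions.
Total: 1 + 3 + 3 = 7.

7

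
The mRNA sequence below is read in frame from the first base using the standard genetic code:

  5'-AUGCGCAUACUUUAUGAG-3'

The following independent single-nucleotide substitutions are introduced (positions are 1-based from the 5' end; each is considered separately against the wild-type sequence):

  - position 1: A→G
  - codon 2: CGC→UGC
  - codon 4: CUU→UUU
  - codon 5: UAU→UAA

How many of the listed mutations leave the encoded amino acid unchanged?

Codon 1: AUG (Met) → GUG (Val) — missense.
Codon 2: CGC (Arg) → UGC (Cys) — missense.
Codon 4: CUU (Leu) → UUU (Phe) — missense.
Codon 5: UAU (Tyr) → UAA (Stop) — nonsense.
Synonymous: 0 of 4.

0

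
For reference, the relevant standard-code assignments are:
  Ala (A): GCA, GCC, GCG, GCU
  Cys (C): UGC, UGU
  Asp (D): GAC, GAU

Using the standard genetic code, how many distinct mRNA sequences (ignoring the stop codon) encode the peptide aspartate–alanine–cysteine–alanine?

Asp: 2 codons.
Ala: 4 codons.
Cys: 2 codons.
Ala: 4 codons.
2 × 4 × 2 × 4 = 64.

64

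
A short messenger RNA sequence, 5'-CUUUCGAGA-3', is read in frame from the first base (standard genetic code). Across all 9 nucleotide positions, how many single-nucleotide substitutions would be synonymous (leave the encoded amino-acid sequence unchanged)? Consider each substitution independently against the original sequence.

8

Codon 1 (CUU, Leu): 3 synonymous substitutions.
Codon 2 (UCG, Ser): 3 synonymous substitutions.
Codon 3 (AGA, Arg): 2 synonymous substitutions.
Total: 3 + 3 + 2 = 8.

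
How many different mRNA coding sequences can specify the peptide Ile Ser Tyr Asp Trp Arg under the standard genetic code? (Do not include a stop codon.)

Ile: 3 codons.
Ser: 6 codons.
Tyr: 2 codons.
Asp: 2 codons.
Trp: 1 codon.
Arg: 6 codons.
3 × 6 × 2 × 2 × 1 × 6 = 432.

432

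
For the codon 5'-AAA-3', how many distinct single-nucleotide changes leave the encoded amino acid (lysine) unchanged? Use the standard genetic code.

Position 1: none → 0 synonymous.
Position 2: none → 0 synonymous.
Position 3: AAG → 1 synonymous.
Total: 0 + 0 + 1 = 1.

1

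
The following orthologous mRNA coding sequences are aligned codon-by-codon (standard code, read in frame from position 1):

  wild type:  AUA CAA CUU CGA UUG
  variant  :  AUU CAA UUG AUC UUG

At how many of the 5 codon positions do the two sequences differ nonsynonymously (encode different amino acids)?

1

Codon 1: AUA Ile / AUU Ile — synonymous.
Codon 2: CAA Gln / CAA Gln — identical.
Codon 3: CUU Leu / UUG Leu — synonymous.
Codon 4: CGA Arg / AUC Ile — nonsynonymous.
Codon 5: UUG Leu / UUG Leu — identical.
Nonsynonymous differences: 1.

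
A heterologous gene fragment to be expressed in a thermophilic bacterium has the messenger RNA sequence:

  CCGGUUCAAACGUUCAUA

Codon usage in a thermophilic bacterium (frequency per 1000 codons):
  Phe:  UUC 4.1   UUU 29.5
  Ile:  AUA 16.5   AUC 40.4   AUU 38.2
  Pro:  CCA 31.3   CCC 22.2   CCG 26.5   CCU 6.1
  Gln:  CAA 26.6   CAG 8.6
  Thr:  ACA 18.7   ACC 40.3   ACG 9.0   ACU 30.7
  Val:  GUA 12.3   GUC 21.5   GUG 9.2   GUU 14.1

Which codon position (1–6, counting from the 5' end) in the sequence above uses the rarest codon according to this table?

5

Codon 1 CCG (Pro): 26.5 per 1000.
Codon 2 GUU (Val): 14.1 per 1000.
Codon 3 CAA (Gln): 26.6 per 1000.
Codon 4 ACG (Thr): 9.0 per 1000.
Codon 5 UUC (Phe): 4.1 per 1000.
Codon 6 AUA (Ile): 16.5 per 1000.
Lowest frequency is 4.1 at codon 5.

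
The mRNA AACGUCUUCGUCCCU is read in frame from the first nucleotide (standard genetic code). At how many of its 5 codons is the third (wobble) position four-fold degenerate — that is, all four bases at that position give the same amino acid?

3

Codon 1 AAC (Asn): third position 2-fold.
Codon 2 GUC (Val): third position 4-fold.
Codon 3 UUC (Phe): third position 2-fold.
Codon 4 GUC (Val): third position 4-fold.
Codon 5 CCU (Pro): third position 4-fold.
Four-fold degenerate third positions: 3.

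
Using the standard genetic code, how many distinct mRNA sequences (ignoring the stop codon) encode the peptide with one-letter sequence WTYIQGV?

Trp: 1 codon.
Thr: 4 codons.
Tyr: 2 codons.
Ile: 3 codons.
Gln: 2 codons.
Gly: 4 codons.
Val: 4 codons.
1 × 4 × 2 × 3 × 2 × 4 × 4 = 768.

768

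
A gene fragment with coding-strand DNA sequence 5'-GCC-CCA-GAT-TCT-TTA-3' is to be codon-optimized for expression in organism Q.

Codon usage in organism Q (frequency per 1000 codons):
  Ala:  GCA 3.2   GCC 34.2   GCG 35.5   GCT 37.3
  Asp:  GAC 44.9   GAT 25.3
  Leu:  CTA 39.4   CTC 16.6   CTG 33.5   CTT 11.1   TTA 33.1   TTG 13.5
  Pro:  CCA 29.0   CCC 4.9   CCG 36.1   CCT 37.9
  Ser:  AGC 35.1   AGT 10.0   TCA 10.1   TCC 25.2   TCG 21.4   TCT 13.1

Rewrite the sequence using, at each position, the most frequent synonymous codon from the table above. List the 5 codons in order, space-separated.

Codon 1 (Ala): best is GCT at 37.3.
Codon 2 (Pro): best is CCT at 37.9.
Codon 3 (Asp): best is GAC at 44.9.
Codon 4 (Ser): best is AGC at 35.1.
Codon 5 (Leu): best is CTA at 39.4.

GCT CCT GAC AGC CTA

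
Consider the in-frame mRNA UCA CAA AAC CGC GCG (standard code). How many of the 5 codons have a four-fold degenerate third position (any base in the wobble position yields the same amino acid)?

3

Codon 1 UCA (Ser): third position 4-fold.
Codon 2 CAA (Gln): third position 2-fold.
Codon 3 AAC (Asn): third position 2-fold.
Codon 4 CGC (Arg): third position 4-fold.
Codon 5 GCG (Ala): third position 4-fold.
Four-fold degenerate third positions: 3.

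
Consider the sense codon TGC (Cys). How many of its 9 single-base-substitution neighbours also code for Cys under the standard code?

Position 1: none → 0 synonymous.
Position 2: none → 0 synonymous.
Position 3: TGT → 1 synonymous.
Total: 0 + 0 + 1 = 1.

1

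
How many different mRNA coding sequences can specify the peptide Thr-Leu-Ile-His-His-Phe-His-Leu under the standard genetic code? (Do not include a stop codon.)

6912

Thr: 4 codons.
Leu: 6 codons.
Ile: 3 codons.
His: 2 codons.
His: 2 codons.
Phe: 2 codons.
His: 2 codons.
Leu: 6 codons.
4 × 6 × 3 × 2 × 2 × 2 × 2 × 6 = 6912.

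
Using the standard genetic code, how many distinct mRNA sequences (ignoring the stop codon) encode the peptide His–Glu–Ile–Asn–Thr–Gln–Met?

192

His: 2 codons.
Glu: 2 codons.
Ile: 3 codons.
Asn: 2 codons.
Thr: 4 codons.
Gln: 2 codons.
Met: 1 codon.
2 × 2 × 3 × 2 × 4 × 2 × 1 = 192.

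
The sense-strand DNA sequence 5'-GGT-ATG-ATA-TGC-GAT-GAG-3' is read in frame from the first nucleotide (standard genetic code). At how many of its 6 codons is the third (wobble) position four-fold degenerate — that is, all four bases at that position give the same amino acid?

Codon 1 GGT (Gly): third position 4-fold.
Codon 2 ATG (Met): third position 1-fold.
Codon 3 ATA (Ile): third position 3-fold.
Codon 4 TGC (Cys): third position 2-fold.
Codon 5 GAT (Asp): third position 2-fold.
Codon 6 GAG (Glu): third position 2-fold.
Four-fold degenerate third positions: 1.

1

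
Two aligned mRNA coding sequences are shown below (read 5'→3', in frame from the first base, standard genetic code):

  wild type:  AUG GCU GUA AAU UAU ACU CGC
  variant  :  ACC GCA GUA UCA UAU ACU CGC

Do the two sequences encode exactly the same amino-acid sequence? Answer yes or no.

no

Codon 1: AUG Met / ACC Thr — nonsynonymous.
Codon 2: GCU Ala / GCA Ala — synonymous.
Codon 3: GUA Val / GUA Val — identical.
Codon 4: AAU Asn / UCA Ser — nonsynonymous.
Codon 5: UAU Tyr / UAU Tyr — identical.
Codon 6: ACU Thr / ACU Thr — identical.
Codon 7: CGC Arg / CGC Arg — identical.
Nonsynonymous differences: 2 → different protein.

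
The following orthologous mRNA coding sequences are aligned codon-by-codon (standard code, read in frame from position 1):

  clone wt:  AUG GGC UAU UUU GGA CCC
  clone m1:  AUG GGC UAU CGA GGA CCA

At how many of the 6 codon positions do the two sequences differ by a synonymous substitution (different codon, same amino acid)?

Codon 1: AUG Met / AUG Met — identical.
Codon 2: GGC Gly / GGC Gly — identical.
Codon 3: UAU Tyr / UAU Tyr — identical.
Codon 4: UUU Phe / CGA Arg — nonsynonymous.
Codon 5: GGA Gly / GGA Gly — identical.
Codon 6: CCC Pro / CCA Pro — synonymous.
Synonymous differences: 1.

1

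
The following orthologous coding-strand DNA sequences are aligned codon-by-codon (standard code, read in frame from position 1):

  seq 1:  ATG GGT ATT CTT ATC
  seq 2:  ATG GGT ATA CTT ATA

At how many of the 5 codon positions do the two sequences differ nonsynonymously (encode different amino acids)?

0

Codon 1: ATG Met / ATG Met — identical.
Codon 2: GGT Gly / GGT Gly — identical.
Codon 3: ATT Ile / ATA Ile — synonymous.
Codon 4: CTT Leu / CTT Leu — identical.
Codon 5: ATC Ile / ATA Ile — synonymous.
Nonsynonymous differences: 0.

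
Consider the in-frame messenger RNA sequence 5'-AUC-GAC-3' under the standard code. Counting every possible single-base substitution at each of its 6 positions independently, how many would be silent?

Codon 1 (AUC, Ile): 2 synonymous substitutions.
Codon 2 (GAC, Asp): 1 synonymous substitution.
Total: 2 + 1 = 3.

3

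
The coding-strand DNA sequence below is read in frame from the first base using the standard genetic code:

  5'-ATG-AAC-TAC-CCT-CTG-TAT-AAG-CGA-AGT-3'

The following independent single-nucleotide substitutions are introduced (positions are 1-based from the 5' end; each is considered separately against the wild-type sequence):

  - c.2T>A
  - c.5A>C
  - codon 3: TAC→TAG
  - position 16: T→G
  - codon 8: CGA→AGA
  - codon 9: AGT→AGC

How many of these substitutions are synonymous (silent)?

Codon 1: ATG (Met) → AAG (Lys) — missense.
Codon 2: AAC (Asn) → ACC (Thr) — missense.
Codon 3: TAC (Tyr) → TAG (Stop) — nonsense.
Codon 6: TAT (Tyr) → GAT (Asp) — missense.
Codon 8: CGA (Arg) → AGA (Arg) — synonymous.
Codon 9: AGT (Ser) → AGC (Ser) — synonymous.
Synonymous: 2 of 6.

2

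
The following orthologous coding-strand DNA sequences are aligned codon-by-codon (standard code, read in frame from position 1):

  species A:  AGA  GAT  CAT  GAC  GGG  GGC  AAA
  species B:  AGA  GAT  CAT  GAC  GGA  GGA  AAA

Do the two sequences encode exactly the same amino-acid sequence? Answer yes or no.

yes

Codon 1: AGA Arg / AGA Arg — identical.
Codon 2: GAT Asp / GAT Asp — identical.
Codon 3: CAT His / CAT His — identical.
Codon 4: GAC Asp / GAC Asp — identical.
Codon 5: GGG Gly / GGA Gly — synonymous.
Codon 6: GGC Gly / GGA Gly — synonymous.
Codon 7: AAA Lys / AAA Lys — identical.
Nonsynonymous differences: 0 → same protein.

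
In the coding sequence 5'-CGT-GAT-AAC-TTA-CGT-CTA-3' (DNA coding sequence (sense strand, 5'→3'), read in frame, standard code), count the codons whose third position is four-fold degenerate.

Codon 1 CGT (Arg): third position 4-fold.
Codon 2 GAT (Asp): third position 2-fold.
Codon 3 AAC (Asn): third position 2-fold.
Codon 4 TTA (Leu): third position 2-fold.
Codon 5 CGT (Arg): third position 4-fold.
Codon 6 CTA (Leu): third position 4-fold.
Four-fold degenerate third positions: 3.

3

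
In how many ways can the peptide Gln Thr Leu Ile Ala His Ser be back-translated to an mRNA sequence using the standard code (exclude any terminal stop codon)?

Gln: 2 codons.
Thr: 4 codons.
Leu: 6 codons.
Ile: 3 codons.
Ala: 4 codons.
His: 2 codons.
Ser: 6 codons.
2 × 4 × 6 × 3 × 4 × 2 × 6 = 6912.

6912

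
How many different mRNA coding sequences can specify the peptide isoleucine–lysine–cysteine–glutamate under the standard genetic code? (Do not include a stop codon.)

Ile: 3 codons.
Lys: 2 codons.
Cys: 2 codons.
Glu: 2 codons.
3 × 2 × 2 × 2 = 24.

24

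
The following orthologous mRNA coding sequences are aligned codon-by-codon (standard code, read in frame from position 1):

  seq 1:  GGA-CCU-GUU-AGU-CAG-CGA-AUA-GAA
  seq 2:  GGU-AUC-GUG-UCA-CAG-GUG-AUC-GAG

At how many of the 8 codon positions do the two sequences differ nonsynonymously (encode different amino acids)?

2

Codon 1: GGA Gly / GGU Gly — synonymous.
Codon 2: CCU Pro / AUC Ile — nonsynonymous.
Codon 3: GUU Val / GUG Val — synonymous.
Codon 4: AGU Ser / UCA Ser — synonymous.
Codon 5: CAG Gln / CAG Gln — identical.
Codon 6: CGA Arg / GUG Val — nonsynonymous.
Codon 7: AUA Ile / AUC Ile — synonymous.
Codon 8: GAA Glu / GAG Glu — synonymous.
Nonsynonymous differences: 2.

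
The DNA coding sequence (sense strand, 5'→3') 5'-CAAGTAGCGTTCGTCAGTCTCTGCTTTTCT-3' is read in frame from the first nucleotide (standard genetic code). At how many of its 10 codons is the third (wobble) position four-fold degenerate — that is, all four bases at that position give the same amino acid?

5

Codon 1 CAA (Gln): third position 2-fold.
Codon 2 GTA (Val): third position 4-fold.
Codon 3 GCG (Ala): third position 4-fold.
Codon 4 TTC (Phe): third position 2-fold.
Codon 5 GTC (Val): third position 4-fold.
Codon 6 AGT (Ser): third position 2-fold.
Codon 7 CTC (Leu): third position 4-fold.
Codon 8 TGC (Cys): third position 2-fold.
Codon 9 TTT (Phe): third position 2-fold.
Codon 10 TCT (Ser): third position 4-fold.
Four-fold degenerate third positions: 5.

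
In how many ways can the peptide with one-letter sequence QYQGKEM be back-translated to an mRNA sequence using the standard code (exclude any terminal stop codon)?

Gln: 2 codons.
Tyr: 2 codons.
Gln: 2 codons.
Gly: 4 codons.
Lys: 2 codons.
Glu: 2 codons.
Met: 1 codon.
2 × 2 × 2 × 4 × 2 × 2 × 1 = 128.

128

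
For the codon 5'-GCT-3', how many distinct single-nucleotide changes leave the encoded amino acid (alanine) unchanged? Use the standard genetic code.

Position 1: none → 0 synonymous.
Position 2: none → 0 synonymous.
Position 3: GCC, GCA, GCG → 3 synonymous.
Total: 0 + 0 + 3 = 3.

3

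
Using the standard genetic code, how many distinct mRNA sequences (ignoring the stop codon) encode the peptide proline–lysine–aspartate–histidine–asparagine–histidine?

Pro: 4 codons.
Lys: 2 codons.
Asp: 2 codons.
His: 2 codons.
Asn: 2 codons.
His: 2 codons.
4 × 2 × 2 × 2 × 2 × 2 = 128.

128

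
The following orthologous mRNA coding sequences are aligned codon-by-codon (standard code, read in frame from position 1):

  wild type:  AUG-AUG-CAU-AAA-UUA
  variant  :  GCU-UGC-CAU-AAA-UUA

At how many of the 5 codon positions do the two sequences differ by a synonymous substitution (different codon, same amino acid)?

0

Codon 1: AUG Met / GCU Ala — nonsynonymous.
Codon 2: AUG Met / UGC Cys — nonsynonymous.
Codon 3: CAU His / CAU His — identical.
Codon 4: AAA Lys / AAA Lys — identical.
Codon 5: UUA Leu / UUA Leu — identical.
Synonymous differences: 0.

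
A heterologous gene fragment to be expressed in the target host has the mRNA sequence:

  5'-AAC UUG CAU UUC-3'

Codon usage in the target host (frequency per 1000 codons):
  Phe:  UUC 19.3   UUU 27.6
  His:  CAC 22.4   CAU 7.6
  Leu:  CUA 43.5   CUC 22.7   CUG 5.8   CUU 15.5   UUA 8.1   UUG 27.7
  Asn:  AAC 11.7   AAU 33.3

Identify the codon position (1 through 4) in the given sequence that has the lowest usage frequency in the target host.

Codon 1 AAC (Asn): 11.7 per 1000.
Codon 2 UUG (Leu): 27.7 per 1000.
Codon 3 CAU (His): 7.6 per 1000.
Codon 4 UUC (Phe): 19.3 per 1000.
Lowest frequency is 7.6 at codon 3.

3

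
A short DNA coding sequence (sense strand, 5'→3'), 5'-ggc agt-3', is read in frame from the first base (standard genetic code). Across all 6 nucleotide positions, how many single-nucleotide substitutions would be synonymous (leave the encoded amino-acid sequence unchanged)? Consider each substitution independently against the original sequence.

Codon 1 (GGC, Gly): 3 synonymous substitutions.
Codon 2 (AGT, Ser): 1 synonymous substitution.
Total: 3 + 1 = 4.

4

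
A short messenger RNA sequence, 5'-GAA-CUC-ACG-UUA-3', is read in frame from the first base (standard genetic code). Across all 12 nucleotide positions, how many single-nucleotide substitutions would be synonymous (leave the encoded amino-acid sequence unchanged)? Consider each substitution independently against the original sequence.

9

Codon 1 (GAA, Glu): 1 synonymous substitution.
Codon 2 (CUC, Leu): 3 synonymous substitutions.
Codon 3 (ACG, Thr): 3 synonymous substitutions.
Codon 4 (UUA, Leu): 2 synonymous substitutions.
Total: 1 + 3 + 3 + 2 = 9.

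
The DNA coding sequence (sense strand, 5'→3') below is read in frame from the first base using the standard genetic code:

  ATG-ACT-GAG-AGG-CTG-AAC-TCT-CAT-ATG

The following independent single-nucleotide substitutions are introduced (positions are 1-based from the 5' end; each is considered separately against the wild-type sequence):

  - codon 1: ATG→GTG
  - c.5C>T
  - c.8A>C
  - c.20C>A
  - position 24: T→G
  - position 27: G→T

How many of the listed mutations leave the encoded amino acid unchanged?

0

Codon 1: ATG (Met) → GTG (Val) — missense.
Codon 2: ACT (Thr) → ATT (Ile) — missense.
Codon 3: GAG (Glu) → GCG (Ala) — missense.
Codon 7: TCT (Ser) → TAT (Tyr) — missense.
Codon 8: CAT (His) → CAG (Gln) — missense.
Codon 9: ATG (Met) → ATT (Ile) — missense.
Synonymous: 0 of 6.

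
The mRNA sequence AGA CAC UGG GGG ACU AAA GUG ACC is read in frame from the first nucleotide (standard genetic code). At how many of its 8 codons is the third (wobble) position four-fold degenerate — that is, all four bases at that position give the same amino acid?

Codon 1 AGA (Arg): third position 2-fold.
Codon 2 CAC (His): third position 2-fold.
Codon 3 UGG (Trp): third position 1-fold.
Codon 4 GGG (Gly): third position 4-fold.
Codon 5 ACU (Thr): third position 4-fold.
Codon 6 AAA (Lys): third position 2-fold.
Codon 7 GUG (Val): third position 4-fold.
Codon 8 ACC (Thr): third position 4-fold.
Four-fold degenerate third positions: 4.

4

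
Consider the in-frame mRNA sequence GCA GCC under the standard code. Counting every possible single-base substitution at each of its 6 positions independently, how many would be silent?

6

Codon 1 (GCA, Ala): 3 synonymous substitutions.
Codon 2 (GCC, Ala): 3 synonymous substitutions.
Total: 3 + 3 = 6.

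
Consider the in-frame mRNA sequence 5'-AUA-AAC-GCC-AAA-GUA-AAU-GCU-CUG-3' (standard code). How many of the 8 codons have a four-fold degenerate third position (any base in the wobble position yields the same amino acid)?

4

Codon 1 AUA (Ile): third position 3-fold.
Codon 2 AAC (Asn): third position 2-fold.
Codon 3 GCC (Ala): third position 4-fold.
Codon 4 AAA (Lys): third position 2-fold.
Codon 5 GUA (Val): third position 4-fold.
Codon 6 AAU (Asn): third position 2-fold.
Codon 7 GCU (Ala): third position 4-fold.
Codon 8 CUG (Leu): third position 4-fold.
Four-fold degenerate third positions: 4.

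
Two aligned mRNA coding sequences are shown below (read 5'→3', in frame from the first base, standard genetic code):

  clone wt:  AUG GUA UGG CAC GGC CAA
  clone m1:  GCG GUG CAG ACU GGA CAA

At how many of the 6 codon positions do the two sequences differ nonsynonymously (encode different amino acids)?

3

Codon 1: AUG Met / GCG Ala — nonsynonymous.
Codon 2: GUA Val / GUG Val — synonymous.
Codon 3: UGG Trp / CAG Gln — nonsynonymous.
Codon 4: CAC His / ACU Thr — nonsynonymous.
Codon 5: GGC Gly / GGA Gly — synonymous.
Codon 6: CAA Gln / CAA Gln — identical.
Nonsynonymous differences: 3.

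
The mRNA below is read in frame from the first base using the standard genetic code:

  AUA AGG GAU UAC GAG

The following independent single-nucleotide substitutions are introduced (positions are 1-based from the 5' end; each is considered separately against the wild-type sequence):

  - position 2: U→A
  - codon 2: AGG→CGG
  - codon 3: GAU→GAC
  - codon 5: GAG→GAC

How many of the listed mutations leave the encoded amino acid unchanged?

2

Codon 1: AUA (Ile) → AAA (Lys) — missense.
Codon 2: AGG (Arg) → CGG (Arg) — synonymous.
Codon 3: GAU (Asp) → GAC (Asp) — synonymous.
Codon 5: GAG (Glu) → GAC (Asp) — missense.
Synonymous: 2 of 4.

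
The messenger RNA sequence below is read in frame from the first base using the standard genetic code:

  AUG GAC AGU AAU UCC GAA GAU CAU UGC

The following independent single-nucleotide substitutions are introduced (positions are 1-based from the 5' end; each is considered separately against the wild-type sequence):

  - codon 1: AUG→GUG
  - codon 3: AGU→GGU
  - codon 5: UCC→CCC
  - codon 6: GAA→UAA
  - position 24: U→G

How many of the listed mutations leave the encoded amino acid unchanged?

Codon 1: AUG (Met) → GUG (Val) — missense.
Codon 3: AGU (Ser) → GGU (Gly) — missense.
Codon 5: UCC (Ser) → CCC (Pro) — missense.
Codon 6: GAA (Glu) → UAA (Stop) — nonsense.
Codon 8: CAU (His) → CAG (Gln) — missense.
Synonymous: 0 of 5.

0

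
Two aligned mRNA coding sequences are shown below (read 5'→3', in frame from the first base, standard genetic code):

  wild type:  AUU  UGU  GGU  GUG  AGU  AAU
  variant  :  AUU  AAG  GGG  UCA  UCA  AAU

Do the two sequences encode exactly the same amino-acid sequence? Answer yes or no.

Codon 1: AUU Ile / AUU Ile — identical.
Codon 2: UGU Cys / AAG Lys — nonsynonymous.
Codon 3: GGU Gly / GGG Gly — synonymous.
Codon 4: GUG Val / UCA Ser — nonsynonymous.
Codon 5: AGU Ser / UCA Ser — synonymous.
Codon 6: AAU Asn / AAU Asn — identical.
Nonsynonymous differences: 2 → different protein.

no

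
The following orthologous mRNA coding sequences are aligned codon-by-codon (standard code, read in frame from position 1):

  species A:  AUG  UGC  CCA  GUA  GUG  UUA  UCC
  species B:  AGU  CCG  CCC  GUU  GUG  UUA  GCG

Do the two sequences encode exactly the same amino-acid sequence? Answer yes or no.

Codon 1: AUG Met / AGU Ser — nonsynonymous.
Codon 2: UGC Cys / CCG Pro — nonsynonymous.
Codon 3: CCA Pro / CCC Pro — synonymous.
Codon 4: GUA Val / GUU Val — synonymous.
Codon 5: GUG Val / GUG Val — identical.
Codon 6: UUA Leu / UUA Leu — identical.
Codon 7: UCC Ser / GCG Ala — nonsynonymous.
Nonsynonymous differences: 3 → different protein.

no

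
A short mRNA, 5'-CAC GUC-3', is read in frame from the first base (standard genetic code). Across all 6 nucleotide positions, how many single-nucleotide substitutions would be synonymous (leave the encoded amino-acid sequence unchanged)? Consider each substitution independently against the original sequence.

4

Codon 1 (CAC, His): 1 synonymous substitution.
Codon 2 (GUC, Val): 3 synonymous substitutions.
Total: 1 + 3 = 4.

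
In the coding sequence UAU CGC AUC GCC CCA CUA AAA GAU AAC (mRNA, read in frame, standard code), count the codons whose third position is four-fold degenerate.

4

Codon 1 UAU (Tyr): third position 2-fold.
Codon 2 CGC (Arg): third position 4-fold.
Codon 3 AUC (Ile): third position 3-fold.
Codon 4 GCC (Ala): third position 4-fold.
Codon 5 CCA (Pro): third position 4-fold.
Codon 6 CUA (Leu): third position 4-fold.
Codon 7 AAA (Lys): third position 2-fold.
Codon 8 GAU (Asp): third position 2-fold.
Codon 9 AAC (Asn): third position 2-fold.
Four-fold degenerate third positions: 4.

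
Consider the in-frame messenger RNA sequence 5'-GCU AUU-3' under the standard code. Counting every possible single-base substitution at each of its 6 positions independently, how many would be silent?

Codon 1 (GCU, Ala): 3 synonymous substitutions.
Codon 2 (AUU, Ile): 2 synonymous substitutions.
Total: 3 + 2 = 5.

5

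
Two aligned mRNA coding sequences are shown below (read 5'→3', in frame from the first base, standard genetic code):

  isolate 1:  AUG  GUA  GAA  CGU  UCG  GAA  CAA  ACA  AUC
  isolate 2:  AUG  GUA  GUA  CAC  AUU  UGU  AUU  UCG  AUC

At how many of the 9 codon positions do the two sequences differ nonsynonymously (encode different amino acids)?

6

Codon 1: AUG Met / AUG Met — identical.
Codon 2: GUA Val / GUA Val — identical.
Codon 3: GAA Glu / GUA Val — nonsynonymous.
Codon 4: CGU Arg / CAC His — nonsynonymous.
Codon 5: UCG Ser / AUU Ile — nonsynonymous.
Codon 6: GAA Glu / UGU Cys — nonsynonymous.
Codon 7: CAA Gln / AUU Ile — nonsynonymous.
Codon 8: ACA Thr / UCG Ser — nonsynonymous.
Codon 9: AUC Ile / AUC Ile — identical.
Nonsynonymous differences: 6.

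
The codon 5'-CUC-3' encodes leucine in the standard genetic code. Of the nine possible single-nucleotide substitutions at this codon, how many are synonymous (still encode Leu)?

Position 1: none → 0 synonymous.
Position 2: none → 0 synonymous.
Position 3: CUU, CUA, CUG → 3 synonymous.
Total: 0 + 0 + 3 = 3.

3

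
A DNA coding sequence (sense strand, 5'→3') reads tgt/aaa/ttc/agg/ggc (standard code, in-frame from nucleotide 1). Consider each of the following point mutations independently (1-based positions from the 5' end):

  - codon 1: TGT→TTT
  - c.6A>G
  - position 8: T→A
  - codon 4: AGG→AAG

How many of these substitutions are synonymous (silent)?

Codon 1: TGT (Cys) → TTT (Phe) — missense.
Codon 2: AAA (Lys) → AAG (Lys) — synonymous.
Codon 3: TTC (Phe) → TAC (Tyr) — missense.
Codon 4: AGG (Arg) → AAG (Lys) — missense.
Synonymous: 1 of 4.

1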